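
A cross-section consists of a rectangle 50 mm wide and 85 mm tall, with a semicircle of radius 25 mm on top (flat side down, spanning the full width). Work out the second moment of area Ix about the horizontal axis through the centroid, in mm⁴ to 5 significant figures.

Ix ≈ 4.8513 × 10⁶ mm⁴

Treat the section as a set of non-overlapping primitives; coordinates are from the bounding-box lower-left.
Rectangular body: 50 × 85, A = 4 250 mm², y = 42.5 mm, Ī = 2 558 854 mm⁴.
Semicircular cap: semicircle r = 25, A = 981.7477 mm², y = 95.61033 mm, Ī = 42873.81 mm⁴.
Centroid: ȳ = ΣA·y / ΣA = 52.46626 mm.
Transfer each piece to the horizontal axis through the centroid using Ī + A·d² with d = y − 52.46626:
  rectangular body: d = -9.966257 mm → contributes +2 980 991 mm⁴
  semicircular cap: d = 43.14407 mm → contributes +1 870 310 mm⁴
Total I = 4 851 301 mm⁴.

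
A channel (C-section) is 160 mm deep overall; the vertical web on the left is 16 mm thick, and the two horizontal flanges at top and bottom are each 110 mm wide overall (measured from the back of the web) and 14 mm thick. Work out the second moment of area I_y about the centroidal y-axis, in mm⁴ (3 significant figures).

I_y ≈ 5.92 × 10⁶ mm⁴

Decompose the section into non-overlapping parts with the origin at the bottom-left of its bounding rectangle.
Web: 16 × 160, A = 2 560 mm², x = 8 mm, Ī = 54 613 mm⁴.
Top flange (beyond web): 94 × 14, A = 1 316 mm², x = 63 mm, Ī = 969 015 mm⁴.
Bottom flange (beyond web): 94 × 14, A = 1 316 mm², x = 63 mm, Ī = 969 015 mm⁴.
Centroid: x̄ = ΣA·x / ΣA = 35.881 mm.
Transfer each piece to the centroidal y-axis using Ī + A·d² with d = x − 35.881:
  web: d = -27.881 mm → contributes +2 044 681 mm⁴
  top flange (beyond web): d = 27.119 mm → contributes +1 936 829 mm⁴
  bottom flange (beyond web): d = 27.119 mm → contributes +1 936 829 mm⁴
Total I = 5 918 338 mm⁴.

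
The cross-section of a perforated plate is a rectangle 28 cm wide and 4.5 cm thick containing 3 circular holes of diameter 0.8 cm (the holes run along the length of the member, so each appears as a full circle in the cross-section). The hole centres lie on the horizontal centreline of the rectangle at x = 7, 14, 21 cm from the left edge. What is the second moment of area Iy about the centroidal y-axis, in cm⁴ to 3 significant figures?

Iy ≈ 8180 cm⁴

Decompose the section into non-overlapping parts with the origin at the bottom-left of its bounding rectangle.
Plate: 28 × 4.5, A = 126 cm², x = 14 cm, Ī = 8 232 cm⁴.
Hole 1 (subtracted): ⌀0.8, A = 0.50265 cm², x = 7 cm, Ī = 0.020106 cm⁴.
Hole 2 (subtracted): ⌀0.8, A = 0.50265 cm², x = 14 cm, Ī = 0.020106 cm⁴.
Hole 3 (subtracted): ⌀0.8, A = 0.50265 cm², x = 21 cm, Ī = 0.020106 cm⁴.
By symmetry the centroid is at mid-width, x̄ = 14 cm.
Transfer each piece to the centroidal y-axis using Ī + A·d² with d = x − 14:
  plate: d = 0 cm → contributes +8 232 cm⁴
  hole 1: d = -7 cm → contributes −24.65 cm⁴
  hole 2: d = 0 cm → contributes −0.020106 cm⁴
  hole 3: d = 7 cm → contributes −24.65 cm⁴
Total I = 8182.7 cm⁴.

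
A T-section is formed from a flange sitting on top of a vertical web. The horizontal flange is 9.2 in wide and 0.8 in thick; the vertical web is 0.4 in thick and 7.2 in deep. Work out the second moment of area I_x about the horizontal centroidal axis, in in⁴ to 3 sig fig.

I_x ≈ 46.0 in⁴

Split into non-overlapping primitives; take the origin at the lower-left of the bounding box.
Flange: 9.2 × 0.8, A = 7.36 in², y = 7.6 in, Ī = 0.39253 in⁴.
Web: 0.4 × 7.2, A = 2.88 in², y = 3.6 in, Ī = 12.442 in⁴.
Centroid: ȳ = ΣA·y / ΣA = 6.475 in.
Transfer each piece to the horizontal centroidal axis using Ī + A·d² with d = y − 6.475:
  flange: d = 1.125 in → contributes +9.7075 in⁴
  web: d = -2.875 in → contributes +36.247 in⁴
Total I = 45.954 in⁴.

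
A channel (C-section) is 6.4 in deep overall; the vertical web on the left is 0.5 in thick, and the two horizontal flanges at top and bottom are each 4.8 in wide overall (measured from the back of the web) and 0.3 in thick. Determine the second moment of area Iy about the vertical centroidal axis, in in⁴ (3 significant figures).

Break the section into simple shapes (no overlaps), measuring from the bottom-left corner of the bounding box.
Web: 0.5 × 6.4, A = 3.2 in², x = 0.25 in, Ī = 0.066667 in⁴.
Top flange (beyond web): 4.3 × 0.3, A = 1.29 in², x = 2.65 in, Ī = 1.9877 in⁴.
Bottom flange (beyond web): 4.3 × 0.3, A = 1.29 in², x = 2.65 in, Ī = 1.9877 in⁴.
Centroid: x̄ = ΣA·x / ΣA = 1.3213 in.
Transfer each piece to the vertical centroidal axis using Ī + A·d² with d = x − 1.3213:
  web: d = -1.0713 in → contributes +3.7391 in⁴
  top flange (beyond web): d = 1.3287 in → contributes +4.2652 in⁴
  bottom flange (beyond web): d = 1.3287 in → contributes +4.2652 in⁴
Total I = 12.269 in⁴.

Iy ≈ 12.3 in⁴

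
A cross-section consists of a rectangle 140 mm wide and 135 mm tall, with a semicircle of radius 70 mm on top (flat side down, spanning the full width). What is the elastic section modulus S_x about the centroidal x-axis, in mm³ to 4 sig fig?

Treat the section as a set of non-overlapping primitives; coordinates are from the bounding-box lower-left.
Rectangular body: 140 × 135, A = 18 900 mm², y = 67.5 mm, Ī = 28 704 375 mm⁴.
Semicircular cap: semicircle r = 70, A = 7696.9 mm², y = 164.709 mm, Ī = 2 635 265 mm⁴.
Centroid: ȳ = ΣA·y / ΣA = 95.6314 mm.
Transfer each piece to the centroidal x-axis using Ī + A·d² with d = y − 95.6314:
  rectangular body: d = -28.1314 mm → contributes +43 661 354 mm⁴
  semicircular cap: d = 69.0775 mm → contributes +39 362 625 mm⁴
Total I = 83 023 979 mm⁴.
Extreme fibre distance c = 109.369 mm; S = I/c = 759 121 mm³.

S_x ≈ 7.591 × 10⁵ mm³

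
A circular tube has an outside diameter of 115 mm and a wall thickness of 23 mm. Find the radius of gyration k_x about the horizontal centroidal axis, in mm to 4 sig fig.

k_x ≈ 33.53 mm

Split into non-overlapping primitives; take the origin at the lower-left of the bounding box.
Outer circle: ⌀115, A = 10386.9 mm², y = 57.5 mm, Ī = 8 585 414 mm⁴.
Bore (subtracted): ⌀69, A = 3739.28 mm², y = 57.5 mm, Ī = 1 112 670 mm⁴.
By symmetry the centroid is at mid-height, ȳ = 57.5 mm.
All pieces are centred on the horizontal centroidal axis, so I = ΣĪ (holes subtracted) = 7 472 745 mm⁴.
Radius of gyration: k = √(I/A) = √(7 472 745 / 6647.61) = 33.528 mm.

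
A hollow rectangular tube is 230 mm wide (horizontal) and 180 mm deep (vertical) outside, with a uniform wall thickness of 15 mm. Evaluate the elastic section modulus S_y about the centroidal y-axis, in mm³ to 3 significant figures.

S_y ≈ 7.17 × 10⁵ mm³

Break the section into simple shapes (no overlaps), measuring from the bottom-left corner of the bounding box.
Outer rectangle: 230 × 180, A = 41 400 mm², x = 115 mm, Ī = 182 505 000 mm⁴.
Inner void (subtracted): 200 × 150, A = 30 000 mm², x = 115 mm, Ī = 100 000 000 mm⁴.
By symmetry the centroid is at mid-width, x̄ = 115 mm.
All pieces are centred on the centroidal y-axis, so I = ΣĪ (holes subtracted) = 82 505 000 mm⁴.
Extreme fibre distance c = 115 mm; S = I/c = 717 435 mm³.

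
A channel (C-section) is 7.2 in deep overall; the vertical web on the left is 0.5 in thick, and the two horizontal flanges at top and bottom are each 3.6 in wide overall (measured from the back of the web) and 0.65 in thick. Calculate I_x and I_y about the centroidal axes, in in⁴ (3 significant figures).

I_x ≈ 58.9 in⁴, I_y ≈ 9.46 in⁴

Split into non-overlapping primitives; take the origin at the lower-left of the bounding box.
Web: 0.5 × 7.2, A = 3.6 in², y = 3.6 in, Ī = 15.552 in⁴.
Top flange (beyond web): 3.1 × 0.65, A = 2.015 in², y = 6.875 in, Ī = 0.070945 in⁴.
Bottom flange (beyond web): 3.1 × 0.65, A = 2.015 in², y = 0.325 in, Ī = 0.070945 in⁴.
By symmetry the centroid is at mid-height, ȳ = 3.6 in.
Transfer each piece to the centroidal x-axis using Ī + A·d² with d = y − 3.6:
  web: d = 0 in → contributes +15.552 in⁴
  top flange (beyond web): d = 3.275 in → contributes +21.683 in⁴
  bottom flange (beyond web): d = -3.275 in → contributes +21.683 in⁴
Total I = 58.918 in⁴.
For the y-axis: x̄ = 1.2007 in.
Repeating about the centroidal y-axis gives I_y = 9.463 in⁴.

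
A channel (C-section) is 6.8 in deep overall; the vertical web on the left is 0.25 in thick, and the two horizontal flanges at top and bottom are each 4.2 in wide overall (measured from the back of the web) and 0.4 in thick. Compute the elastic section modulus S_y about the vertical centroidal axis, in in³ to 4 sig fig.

Treat the section as a set of non-overlapping primitives; coordinates are from the bounding-box lower-left.
Web: 0.25 × 6.8, A = 1.7 in², x = 0.125 in, Ī = 0.00885417 in⁴.
Top flange (beyond web): 3.95 × 0.4, A = 1.58 in², x = 2.225 in, Ī = 2.05433 in⁴.
Bottom flange (beyond web): 3.95 × 0.4, A = 1.58 in², x = 2.225 in, Ī = 2.05433 in⁴.
Centroid: x̄ = ΣA·x / ΣA = 1.49043 in.
Transfer each piece to the vertical centroidal axis using Ī + A·d² with d = x − 1.49043:
  web: d = -1.36543 in → contributes +3.17834 in⁴
  top flange (beyond web): d = 0.734568 in → contributes +2.90688 in⁴
  bottom flange (beyond web): d = 0.734568 in → contributes +2.90688 in⁴
Total I = 8.99211 in⁴.
Extreme fibre distance c = 2.70957 in; S = I/c = 3.31865 in³.

S_y ≈ 3.319 in³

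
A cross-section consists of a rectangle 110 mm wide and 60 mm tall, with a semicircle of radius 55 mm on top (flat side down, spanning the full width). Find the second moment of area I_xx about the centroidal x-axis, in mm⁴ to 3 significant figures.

I_xx ≈ 1.08 × 10⁷ mm⁴

Split into non-overlapping primitives; take the origin at the lower-left of the bounding box.
Rectangular body: 110 × 60, A = 6 600 mm², y = 30 mm, Ī = 1 980 000 mm⁴.
Semicircular cap: semicircle r = 55, A = 4751.7 mm², y = 83.343 mm, Ī = 1 004 345 mm⁴.
Centroid: ȳ = ΣA·y / ΣA = 52.329 mm.
Transfer each piece to the centroidal x-axis using Ī + A·d² with d = y − 52.329:
  rectangular body: d = -22.329 mm → contributes +5 270 532 mm⁴
  semicircular cap: d = 31.014 mm → contributes +5 574 857 mm⁴
Total I = 10 845 389 mm⁴.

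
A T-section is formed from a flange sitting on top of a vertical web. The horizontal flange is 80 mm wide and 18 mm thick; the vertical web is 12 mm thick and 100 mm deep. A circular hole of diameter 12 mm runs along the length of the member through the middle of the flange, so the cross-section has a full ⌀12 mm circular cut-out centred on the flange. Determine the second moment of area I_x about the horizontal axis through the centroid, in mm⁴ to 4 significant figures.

I_x ≈ 3.231 × 10⁶ mm⁴

Treat the section as a set of non-overlapping primitives; coordinates are from the bounding-box lower-left.
Flange: 80 × 18, A = 1 440 mm², y = 109 mm, Ī = 38 880 mm⁴.
Web: 12 × 100, A = 1 200 mm², y = 50 mm, Ī = 1 000 000 mm⁴.
Hole (subtracted): ⌀12, A = 113.097 mm², y = 109 mm, Ī = 1017.88 mm⁴.
Centroid: ȳ = ΣA·y / ΣA = 80.9815 mm.
Transfer each piece to the horizontal axis through the centroid using Ī + A·d² with d = y − 80.9815:
  flange: d = 28.0185 mm → contributes +1 169 332 mm⁴
  web: d = -30.9815 mm → contributes +2 151 825 mm⁴
  hole: d = 28.0185 mm → contributes −89803.3 mm⁴
Total I = 3 231 353 mm⁴.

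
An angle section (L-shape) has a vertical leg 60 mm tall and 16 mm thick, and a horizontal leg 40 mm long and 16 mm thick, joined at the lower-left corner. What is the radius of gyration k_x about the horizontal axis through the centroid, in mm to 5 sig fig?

k_x ≈ 17.865 mm

Split into non-overlapping primitives; take the origin at the lower-left of the bounding box.
Vertical leg: 16 × 60, A = 960 mm², y = 30 mm, Ī = 288 000 mm⁴.
Horizontal leg (remainder): 24 × 16, A = 384 mm², y = 8 mm, Ī = 8 192 mm⁴.
Centroid: ȳ = ΣA·y / ΣA = 23.71429 mm.
Transfer each piece to the horizontal axis through the centroid using Ī + A·d² with d = y − 23.71429:
  vertical leg: d = 6.285714 mm → contributes +325929.8 mm⁴
  horizontal leg (remainder): d = -15.71429 mm → contributes +103016.5 mm⁴
Total I = 428946.3 mm⁴.
Radius of gyration: k = √(I/A) = √(428946.3 / 1 344) = 17.86495 mm.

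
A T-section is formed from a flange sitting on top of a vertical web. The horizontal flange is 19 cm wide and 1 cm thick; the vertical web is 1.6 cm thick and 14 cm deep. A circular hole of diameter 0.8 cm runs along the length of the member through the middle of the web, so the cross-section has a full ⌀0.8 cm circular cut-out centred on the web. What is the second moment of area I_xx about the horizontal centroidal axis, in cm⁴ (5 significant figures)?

Split into non-overlapping primitives; take the origin at the lower-left of the bounding box.
Flange: 19 × 1, A = 19 cm², y = 14.5 cm, Ī = 1.583333 cm⁴.
Web: 1.6 × 14, A = 22.4 cm², y = 7 cm, Ī = 365.8667 cm⁴.
Hole (subtracted): ⌀0.8, A = 0.5026548 cm², y = 7 cm, Ī = 0.02010619 cm⁴.
Centroid: ȳ = ΣA·y / ΣA = 10.48433 cm.
Transfer each piece to the horizontal centroidal axis using Ī + A·d² with d = y − 10.48433:
  flange: d = 4.015666 cm → contributes +307.9693 cm⁴
  web: d = -3.484334 cm → contributes +637.8157 cm⁴
  hole: d = -3.484334 cm → contributes −6.122628 cm⁴
Total I = 939.6623 cm⁴.

I_xx ≈ 939.66 cm⁴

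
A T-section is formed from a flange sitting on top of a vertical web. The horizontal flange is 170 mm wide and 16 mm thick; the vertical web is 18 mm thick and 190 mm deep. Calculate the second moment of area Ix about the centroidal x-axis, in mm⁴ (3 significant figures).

Ix ≈ 2.64 × 10⁷ mm⁴

Decompose the section into non-overlapping parts with the origin at the bottom-left of its bounding rectangle.
Flange: 170 × 16, A = 2 720 mm², y = 198 mm, Ī = 58 027 mm⁴.
Web: 18 × 190, A = 3 420 mm², y = 95 mm, Ī = 10 288 500 mm⁴.
Centroid: ȳ = ΣA·y / ΣA = 140.63 mm.
Transfer each piece to the centroidal x-axis using Ī + A·d² with d = y − 140.63:
  flange: d = 57.371 mm → contributes +9 010 825 mm⁴
  web: d = -45.629 mm → contributes +17 408 855 mm⁴
Total I = 26 419 680 mm⁴.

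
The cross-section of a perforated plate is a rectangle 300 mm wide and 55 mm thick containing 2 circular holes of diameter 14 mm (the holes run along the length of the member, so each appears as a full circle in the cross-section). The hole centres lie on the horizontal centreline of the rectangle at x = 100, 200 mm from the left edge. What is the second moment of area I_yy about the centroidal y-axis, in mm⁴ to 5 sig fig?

I_yy ≈ 1.2298 × 10⁸ mm⁴

Decompose the section into non-overlapping parts with the origin at the bottom-left of its bounding rectangle.
Plate: 300 × 55, A = 16 500 mm², x = 150 mm, Ī = 123 750 000 mm⁴.
Hole 1 (subtracted): ⌀14, A = 153.938 mm², x = 100 mm, Ī = 1885.741 mm⁴.
Hole 2 (subtracted): ⌀14, A = 153.938 mm², x = 200 mm, Ī = 1885.741 mm⁴.
By symmetry the centroid is at mid-width, x̄ = 150 mm.
Transfer each piece to the centroidal y-axis using Ī + A·d² with d = x − 150:
  plate: d = 0 mm → contributes +123 750 000 mm⁴
  hole 1: d = -50 mm → contributes −386730.8 mm⁴
  hole 2: d = 50 mm → contributes −386730.8 mm⁴
Total I = 122 976 538 mm⁴.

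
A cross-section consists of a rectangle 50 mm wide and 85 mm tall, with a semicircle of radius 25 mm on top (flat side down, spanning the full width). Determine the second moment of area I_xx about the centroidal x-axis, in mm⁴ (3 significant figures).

I_xx ≈ 4.85 × 10⁶ mm⁴

Decompose the section into non-overlapping parts with the origin at the bottom-left of its bounding rectangle.
Rectangular body: 50 × 85, A = 4 250 mm², y = 42.5 mm, Ī = 2 558 854 mm⁴.
Semicircular cap: semicircle r = 25, A = 981.75 mm², y = 95.61 mm, Ī = 42 874 mm⁴.
Centroid: ȳ = ΣA·y / ΣA = 52.466 mm.
Transfer each piece to the centroidal x-axis using Ī + A·d² with d = y − 52.466:
  rectangular body: d = -9.9663 mm → contributes +2 980 991 mm⁴
  semicircular cap: d = 43.144 mm → contributes +1 870 310 mm⁴
Total I = 4 851 301 mm⁴.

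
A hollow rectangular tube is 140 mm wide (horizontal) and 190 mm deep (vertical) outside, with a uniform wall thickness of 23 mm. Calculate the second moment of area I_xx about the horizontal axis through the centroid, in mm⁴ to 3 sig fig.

I_xx ≈ 5.66 × 10⁷ mm⁴

Break the section into simple shapes (no overlaps), measuring from the bottom-left corner of the bounding box.
Outer rectangle: 140 × 190, A = 26 600 mm², y = 95 mm, Ī = 80 021 667 mm⁴.
Inner void (subtracted): 94 × 144, A = 13 536 mm², y = 95 mm, Ī = 23 390 208 mm⁴.
By symmetry the centroid is at mid-height, ȳ = 95 mm.
All pieces are centred on the horizontal axis through the centroid, so I = ΣĪ (holes subtracted) = 56 631 459 mm⁴.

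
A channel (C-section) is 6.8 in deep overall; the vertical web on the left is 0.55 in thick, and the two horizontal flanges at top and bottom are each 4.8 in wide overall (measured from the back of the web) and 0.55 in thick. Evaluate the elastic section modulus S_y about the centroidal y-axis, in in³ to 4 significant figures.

S_y ≈ 5.984 in³

Decompose the section into non-overlapping parts with the origin at the bottom-left of its bounding rectangle.
Web: 0.55 × 6.8, A = 3.74 in², x = 0.275 in, Ī = 0.0942792 in⁴.
Top flange (beyond web): 4.25 × 0.55, A = 2.3375 in², x = 2.675 in, Ī = 3.51842 in⁴.
Bottom flange (beyond web): 4.25 × 0.55, A = 2.3375 in², x = 2.675 in, Ī = 3.51842 in⁴.
Centroid: x̄ = ΣA·x / ΣA = 1.60833 in.
Transfer each piece to the centroidal y-axis using Ī + A·d² with d = x − 1.60833:
  web: d = -1.33333 in → contributes +6.74317 in⁴
  top flange (beyond web): d = 1.06667 in → contributes +6.17798 in⁴
  bottom flange (beyond web): d = 1.06667 in → contributes +6.17798 in⁴
Total I = 19.0991 in⁴.
Extreme fibre distance c = 3.19167 in; S = I/c = 5.98406 in³.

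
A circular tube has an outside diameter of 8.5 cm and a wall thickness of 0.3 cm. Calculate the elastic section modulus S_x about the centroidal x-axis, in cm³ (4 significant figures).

Break the section into simple shapes (no overlaps), measuring from the bottom-left corner of the bounding box.
Outer circle: ⌀8.5, A = 56.745 cm², y = 4.25 cm, Ī = 256.239 cm⁴.
Bore (subtracted): ⌀7.9, A = 49.0167 cm², y = 4.25 cm, Ī = 191.196 cm⁴.
By symmetry the centroid is at mid-height, ȳ = 4.25 cm.
All pieces are centred on the centroidal x-axis, so I = ΣĪ (holes subtracted) = 65.0435 cm⁴.
Extreme fibre distance c = 4.25 cm; S = I/c = 15.3043 cm³.

S_x ≈ 15.30 cm³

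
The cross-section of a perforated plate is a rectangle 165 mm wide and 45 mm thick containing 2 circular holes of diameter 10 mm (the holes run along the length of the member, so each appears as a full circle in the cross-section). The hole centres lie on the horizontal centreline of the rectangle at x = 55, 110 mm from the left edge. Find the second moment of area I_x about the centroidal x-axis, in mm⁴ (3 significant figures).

I_x ≈ 1.25 × 10⁶ mm⁴

Treat the section as a set of non-overlapping primitives; coordinates are from the bounding-box lower-left.
Plate: 165 × 45, A = 7 425 mm², y = 22.5 mm, Ī = 1 252 969 mm⁴.
Hole 1 (subtracted): ⌀10, A = 78.54 mm², y = 22.5 mm, Ī = 490.87 mm⁴.
Hole 2 (subtracted): ⌀10, A = 78.54 mm², y = 22.5 mm, Ī = 490.87 mm⁴.
By symmetry the centroid is at mid-height, ȳ = 22.5 mm.
All pieces are centred on the centroidal x-axis, so I = ΣĪ (holes subtracted) = 1 251 987 mm⁴.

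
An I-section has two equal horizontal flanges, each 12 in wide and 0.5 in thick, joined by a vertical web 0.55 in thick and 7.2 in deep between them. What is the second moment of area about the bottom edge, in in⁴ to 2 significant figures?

I_base ≈ 460 in⁴

Split into non-overlapping primitives; take the origin at the lower-left of the bounding box.
Bottom flange: 12 × 0.5, A = 6 in², y = 0.25 in, Ī = 0.125 in⁴.
Web: 0.55 × 7.2, A = 3.96 in², y = 4.1 in, Ī = 17.11 in⁴.
Top flange: 12 × 0.5, A = 6 in², y = 7.95 in, Ī = 0.125 in⁴.
Transfer each piece to the bottom edge using Ī + A·d² with d = y − 0:
  bottom flange: d = 0.25 in → contributes +0.5 in⁴
  web: d = 4.1 in → contributes +83.67 in⁴
  top flange: d = 7.95 in → contributes +379.3 in⁴
Total I = 463.5 in⁴.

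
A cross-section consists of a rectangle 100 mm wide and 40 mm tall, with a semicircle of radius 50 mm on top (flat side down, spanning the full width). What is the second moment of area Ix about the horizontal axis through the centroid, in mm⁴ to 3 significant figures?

Split into non-overlapping primitives; take the origin at the lower-left of the bounding box.
Rectangular body: 100 × 40, A = 4 000 mm², y = 20 mm, Ī = 533 333 mm⁴.
Semicircular cap: semicircle r = 50, A = 3 927 mm², y = 61.221 mm, Ī = 685 981 mm⁴.
Centroid: ȳ = ΣA·y / ΣA = 40.421 mm.
Transfer each piece to the horizontal axis through the centroid using Ī + A·d² with d = y − 40.421:
  rectangular body: d = -20.421 mm → contributes +2 201 321 mm⁴
  semicircular cap: d = 20.8 mm → contributes +2 384 980 mm⁴
Total I = 4 586 301 mm⁴.

Ix ≈ 4.59 × 10⁶ mm⁴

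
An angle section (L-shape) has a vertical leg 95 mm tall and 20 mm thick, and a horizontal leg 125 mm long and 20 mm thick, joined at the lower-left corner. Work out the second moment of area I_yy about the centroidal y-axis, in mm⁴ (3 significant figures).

I_yy ≈ 5.89 × 10⁶ mm⁴

Decompose the section into non-overlapping parts with the origin at the bottom-left of its bounding rectangle.
Vertical leg: 20 × 95, A = 1 900 mm², x = 10 mm, Ī = 63 333 mm⁴.
Horizontal leg (remainder): 105 × 20, A = 2 100 mm², x = 72.5 mm, Ī = 1 929 375 mm⁴.
Centroid: x̄ = ΣA·x / ΣA = 42.813 mm.
Transfer each piece to the centroidal y-axis using Ī + A·d² with d = x − 42.813:
  vertical leg: d = -32.813 mm → contributes +2 108 988 mm⁴
  horizontal leg (remainder): d = 29.688 mm → contributes +3 780 205 mm⁴
Total I = 5 889 193 mm⁴.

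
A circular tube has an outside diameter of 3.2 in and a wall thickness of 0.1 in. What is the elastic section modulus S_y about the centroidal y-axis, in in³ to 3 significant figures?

Treat the section as a set of non-overlapping primitives; coordinates are from the bounding-box lower-left.
Outer circle: ⌀3.2, A = 8.0425 in², x = 1.6 in, Ī = 5.1472 in⁴.
Bore (subtracted): ⌀3, A = 7.0686 in², x = 1.6 in, Ī = 3.9761 in⁴.
By symmetry the centroid is at mid-width, x̄ = 1.6 in.
All pieces are centred on the centroidal y-axis, so I = ΣĪ (holes subtracted) = 1.1711 in⁴.
Extreme fibre distance c = 1.6 in; S = I/c = 0.73194 in³.

S_y ≈ 0.732 in³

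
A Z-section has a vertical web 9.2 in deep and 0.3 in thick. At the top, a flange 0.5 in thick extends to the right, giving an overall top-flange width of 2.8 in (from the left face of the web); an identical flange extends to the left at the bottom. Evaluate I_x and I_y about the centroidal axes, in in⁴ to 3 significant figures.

I_x ≈ 66.8 in⁴, I_y ≈ 6.22 in⁴

Treat the section as a set of non-overlapping primitives; coordinates are from the bounding-box lower-left.
Web: 0.3 × 9.2, A = 2.76 in², y = 4.6 in, Ī = 19.467 in⁴.
Top flange (beyond web): 2.5 × 0.5, A = 1.25 in², y = 8.95 in, Ī = 0.026042 in⁴.
Bottom flange (beyond web): 2.5 × 0.5, A = 1.25 in², y = 0.25 in, Ī = 0.026042 in⁴.
Centroid: ȳ = ΣA·y / ΣA = 4.6 in.
Transfer each piece to the centroidal x-axis using Ī + A·d² with d = y − 4.6:
  web: d = 0 in → contributes +19.467 in⁴
  top flange (beyond web): d = 4.35 in → contributes +23.679 in⁴
  bottom flange (beyond web): d = -4.35 in → contributes +23.679 in⁴
Total I = 66.826 in⁴.
For the y-axis: x̄ = 2.65 in.
Repeating about the centroidal y-axis gives I_y = 6.2228 in⁴.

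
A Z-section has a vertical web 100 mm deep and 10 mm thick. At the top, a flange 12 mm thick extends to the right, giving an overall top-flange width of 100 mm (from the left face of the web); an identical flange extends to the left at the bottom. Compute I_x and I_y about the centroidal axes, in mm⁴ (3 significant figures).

I_x ≈ 5.04 × 10⁶ mm⁴, I_y ≈ 6.87 × 10⁶ mm⁴

Break the section into simple shapes (no overlaps), measuring from the bottom-left corner of the bounding box.
Web: 10 × 100, A = 1 000 mm², y = 50 mm, Ī = 833 333 mm⁴.
Top flange (beyond web): 90 × 12, A = 1 080 mm², y = 94 mm, Ī = 12 960 mm⁴.
Bottom flange (beyond web): 90 × 12, A = 1 080 mm², y = 6 mm, Ī = 12 960 mm⁴.
Centroid: ȳ = ΣA·y / ΣA = 50 mm.
Transfer each piece to the centroidal x-axis using Ī + A·d² with d = y − 50:
  web: d = 0 mm → contributes +833 333 mm⁴
  top flange (beyond web): d = 44 mm → contributes +2 103 840 mm⁴
  bottom flange (beyond web): d = -44 mm → contributes +2 103 840 mm⁴
Total I = 5 041 013 mm⁴.
For the y-axis: x̄ = 95 mm.
Repeating about the centroidal y-axis gives I_y = 6 866 333 mm⁴.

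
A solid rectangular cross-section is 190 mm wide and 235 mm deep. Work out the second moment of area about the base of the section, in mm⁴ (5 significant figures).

The section: 190 × 235, A = 44 650 mm², y = 117.5 mm, Ī = 205 483 021 mm⁴.
Transfer it to the base of the section using Ī + A·d² with d = y − 0:
  the section: d = 117.5 mm → contributes +821 932 083 mm⁴
Total I = 821 932 083 mm⁴.

I_base ≈ 8.2193 × 10⁸ mm⁴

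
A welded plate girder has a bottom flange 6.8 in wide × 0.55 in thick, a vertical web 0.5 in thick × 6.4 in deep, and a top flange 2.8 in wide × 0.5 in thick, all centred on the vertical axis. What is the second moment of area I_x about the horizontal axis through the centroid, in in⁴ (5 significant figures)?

Decompose the section into non-overlapping parts with the origin at the bottom-left of its bounding rectangle.
Bottom plate: 6.8 × 0.55, A = 3.74 in², y = 0.275 in, Ī = 0.09427917 in⁴.
Web plate: 0.5 × 6.4, A = 3.2 in², y = 3.75 in, Ī = 10.92267 in⁴.
Top plate: 2.8 × 0.5, A = 1.4 in², y = 7.2 in, Ī = 0.02916667 in⁴.
Centroid: ȳ = ΣA·y / ΣA = 2.770803 in.
Transfer each piece to the horizontal axis through the centroid using Ī + A·d² with d = y − 2.770803:
  bottom plate: d = -2.495803 in → contributes +23.39087 in⁴
  web plate: d = 0.9791966 in → contributes +13.99091 in⁴
  top plate: d = 4.429197 in → contributes +27.49406 in⁴
Total I = 64.87584 in⁴.

I_x ≈ 64.876 in⁴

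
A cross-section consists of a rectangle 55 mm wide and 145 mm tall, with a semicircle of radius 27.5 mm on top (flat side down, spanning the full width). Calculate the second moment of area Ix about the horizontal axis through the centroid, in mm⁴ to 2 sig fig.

Treat the section as a set of non-overlapping primitives; coordinates are from the bounding-box lower-left.
Rectangular body: 55 × 145, A = 7 975 mm², y = 72.5 mm, Ī = 13 972 865 mm⁴.
Semicircular cap: semicircle r = 27.5, A = 1 188 mm², y = 156.7 mm, Ī = 62 772 mm⁴.
Centroid: ȳ = ΣA·y / ΣA = 83.41 mm.
Transfer each piece to the horizontal axis through the centroid using Ī + A·d² with d = y − 83.41:
  rectangular body: d = -10.91 mm → contributes +14 922 513 mm⁴
  semicircular cap: d = 73.26 mm → contributes +6 438 181 mm⁴
Total I = 21 360 693 mm⁴.

Ix ≈ 2.1 × 10⁷ mm⁴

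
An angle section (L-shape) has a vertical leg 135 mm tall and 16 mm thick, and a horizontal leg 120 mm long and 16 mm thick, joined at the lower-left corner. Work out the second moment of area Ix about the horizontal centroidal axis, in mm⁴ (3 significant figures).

Ix ≈ 6.64 × 10⁶ mm⁴

Decompose the section into non-overlapping parts with the origin at the bottom-left of its bounding rectangle.
Vertical leg: 16 × 135, A = 2 160 mm², y = 67.5 mm, Ī = 3 280 500 mm⁴.
Horizontal leg (remainder): 104 × 16, A = 1 664 mm², y = 8 mm, Ī = 35 499 mm⁴.
Centroid: ȳ = ΣA·y / ΣA = 41.609 mm.
Transfer each piece to the horizontal centroidal axis using Ī + A·d² with d = y − 41.609:
  vertical leg: d = 25.891 mm → contributes +4 728 467 mm⁴
  horizontal leg (remainder): d = -33.609 mm → contributes +1 915 071 mm⁴
Total I = 6 643 537 mm⁴.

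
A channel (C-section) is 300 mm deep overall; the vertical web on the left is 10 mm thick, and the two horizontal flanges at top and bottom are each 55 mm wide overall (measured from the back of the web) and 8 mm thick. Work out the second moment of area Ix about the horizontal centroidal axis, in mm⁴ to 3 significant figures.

Ix ≈ 3.79 × 10⁷ mm⁴

Split into non-overlapping primitives; take the origin at the lower-left of the bounding box.
Web: 10 × 300, A = 3 000 mm², y = 150 mm, Ī = 22 500 000 mm⁴.
Top flange (beyond web): 45 × 8, A = 360 mm², y = 296 mm, Ī = 1 920 mm⁴.
Bottom flange (beyond web): 45 × 8, A = 360 mm², y = 4 mm, Ī = 1 920 mm⁴.
By symmetry the centroid is at mid-height, ȳ = 150 mm.
Transfer each piece to the horizontal centroidal axis using Ī + A·d² with d = y − 150:
  web: d = 0 mm → contributes +22 500 000 mm⁴
  top flange (beyond web): d = 146 mm → contributes +7 675 680 mm⁴
  bottom flange (beyond web): d = -146 mm → contributes +7 675 680 mm⁴
Total I = 37 851 360 mm⁴.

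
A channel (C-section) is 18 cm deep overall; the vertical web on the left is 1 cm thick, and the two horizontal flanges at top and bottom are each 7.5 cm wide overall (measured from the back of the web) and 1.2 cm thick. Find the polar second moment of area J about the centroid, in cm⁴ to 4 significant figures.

Break the section into simple shapes (no overlaps), measuring from the bottom-left corner of the bounding box.
Web: 1 × 18, A = 18 cm², y = 9 cm, Ī = 486 cm⁴.
Top flange (beyond web): 6.5 × 1.2, A = 7.8 cm², y = 17.4 cm, Ī = 0.936 cm⁴.
Bottom flange (beyond web): 6.5 × 1.2, A = 7.8 cm², y = 0.6 cm, Ī = 0.936 cm⁴.
By symmetry the centroid is at mid-height, ȳ = 9 cm.
Transfer each piece to the centroidal x-axis using Ī + A·d² with d = y − 9:
  web: d = 0 cm → contributes +486 cm⁴
  top flange (beyond web): d = 8.4 cm → contributes +551.304 cm⁴
  bottom flange (beyond web): d = -8.4 cm → contributes +551.304 cm⁴
Total I = 1588.61 cm⁴.
For the y-axis: x̄ = 2.24107 cm.
Repeating about the centroidal y-axis gives I_y = 173.947 cm⁴.
Polar second moment: J = I_x + I_y = 1762.56 cm⁴.

J ≈ 1763 cm⁴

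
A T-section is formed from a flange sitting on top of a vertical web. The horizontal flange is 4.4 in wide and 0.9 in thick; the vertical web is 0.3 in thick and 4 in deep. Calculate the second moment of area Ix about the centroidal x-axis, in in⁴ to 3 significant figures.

Ix ≈ 7.40 in⁴

Treat the section as a set of non-overlapping primitives; coordinates are from the bounding-box lower-left.
Flange: 4.4 × 0.9, A = 3.96 in², y = 4.45 in, Ī = 0.2673 in⁴.
Web: 0.3 × 4, A = 1.2 in², y = 2 in, Ī = 1.6 in⁴.
Centroid: ȳ = ΣA·y / ΣA = 3.8802 in.
Transfer each piece to the centroidal x-axis using Ī + A·d² with d = y − 3.8802:
  flange: d = 0.56977 in → contributes +1.5529 in⁴
  web: d = -1.8802 in → contributes +5.8423 in⁴
Total I = 7.3952 in⁴.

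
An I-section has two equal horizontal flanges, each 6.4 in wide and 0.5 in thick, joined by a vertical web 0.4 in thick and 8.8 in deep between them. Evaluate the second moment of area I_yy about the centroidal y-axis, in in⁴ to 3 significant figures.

I_yy ≈ 21.9 in⁴

Treat the section as a set of non-overlapping primitives; coordinates are from the bounding-box lower-left.
Bottom flange: 6.4 × 0.5, A = 3.2 in², x = 3.2 in, Ī = 10.923 in⁴.
Web: 0.4 × 8.8, A = 3.52 in², x = 3.2 in, Ī = 0.046933 in⁴.
Top flange: 6.4 × 0.5, A = 3.2 in², x = 3.2 in, Ī = 10.923 in⁴.
By symmetry the centroid is at mid-width, x̄ = 3.2 in.
All pieces are centred on the centroidal y-axis, so I = ΣĪ = 21.892 in⁴.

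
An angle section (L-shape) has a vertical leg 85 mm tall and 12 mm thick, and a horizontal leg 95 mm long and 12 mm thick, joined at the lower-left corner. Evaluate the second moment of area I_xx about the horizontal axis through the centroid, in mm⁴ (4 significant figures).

Break the section into simple shapes (no overlaps), measuring from the bottom-left corner of the bounding box.
Vertical leg: 12 × 85, A = 1 020 mm², y = 42.5 mm, Ī = 614 125 mm⁴.
Horizontal leg (remainder): 83 × 12, A = 996 mm², y = 6 mm, Ī = 11 952 mm⁴.
Centroid: ȳ = ΣA·y / ΣA = 24.4673 mm.
Transfer each piece to the horizontal axis through the centroid using Ī + A·d² with d = y − 24.4673:
  vertical leg: d = 18.0327 mm → contributes +945 808 mm⁴
  horizontal leg (remainder): d = -18.4673 mm → contributes +351 628 mm⁴
Total I = 1 297 436 mm⁴.

I_xx ≈ 1.297 × 10⁶ mm⁴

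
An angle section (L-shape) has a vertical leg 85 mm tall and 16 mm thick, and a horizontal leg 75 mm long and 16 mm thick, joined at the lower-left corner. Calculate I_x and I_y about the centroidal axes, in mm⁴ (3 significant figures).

Decompose the section into non-overlapping parts with the origin at the bottom-left of its bounding rectangle.
Vertical leg: 16 × 85, A = 1 360 mm², y = 42.5 mm, Ī = 818 833 mm⁴.
Horizontal leg (remainder): 59 × 16, A = 944 mm², y = 8 mm, Ī = 20 139 mm⁴.
Centroid: ȳ = ΣA·y / ΣA = 28.365 mm.
Transfer each piece to the centroidal x-axis using Ī + A·d² with d = y − 28.365:
  vertical leg: d = 14.135 mm → contributes +1 090 575 mm⁴
  horizontal leg (remainder): d = -20.365 mm → contributes +411 631 mm⁴
Total I = 1 502 206 mm⁴.
For the y-axis: x̄ = 23.365 mm.
Repeating about the centroidal y-axis gives I_y = 1 086 446 mm⁴.

I_x ≈ 1.50 × 10⁶ mm⁴, I_y ≈ 1.09 × 10⁶ mm⁴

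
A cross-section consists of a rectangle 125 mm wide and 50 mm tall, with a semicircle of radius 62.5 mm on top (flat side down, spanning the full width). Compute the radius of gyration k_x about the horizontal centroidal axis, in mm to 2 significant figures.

Split into non-overlapping primitives; take the origin at the lower-left of the bounding box.
Rectangular body: 125 × 50, A = 6 250 mm², y = 25 mm, Ī = 1 302 083 mm⁴.
Semicircular cap: semicircle r = 62.5, A = 6 136 mm², y = 76.53 mm, Ī = 1 674 758 mm⁴.
Centroid: ȳ = ΣA·y / ΣA = 50.53 mm.
Transfer each piece to the horizontal centroidal axis using Ī + A·d² with d = y − 50.53:
  rectangular body: d = -25.53 mm → contributes +5 374 320 mm⁴
  semicircular cap: d = 26 mm → contributes +5 822 704 mm⁴
Total I = 11 197 024 mm⁴.
Radius of gyration: k = √(I/A) = √(11 197 024 / 12 386) = 30.07 mm.

k_x ≈ 30 mm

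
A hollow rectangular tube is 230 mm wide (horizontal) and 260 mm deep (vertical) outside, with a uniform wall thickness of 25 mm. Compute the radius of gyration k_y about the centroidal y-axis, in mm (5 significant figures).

Treat the section as a set of non-overlapping primitives; coordinates are from the bounding-box lower-left.
Outer rectangle: 230 × 260, A = 59 800 mm², x = 115 mm, Ī = 263 618 333 mm⁴.
Inner void (subtracted): 180 × 210, A = 37 800 mm², x = 115 mm, Ī = 102 060 000 mm⁴.
By symmetry the centroid is at mid-width, x̄ = 115 mm.
All pieces are centred on the centroidal y-axis, so I = ΣĪ (holes subtracted) = 161 558 333 mm⁴.
Radius of gyration: k = √(I/A) = √(161 558 333 / 22 000) = 85.69458 mm.

k_y ≈ 85.695 mm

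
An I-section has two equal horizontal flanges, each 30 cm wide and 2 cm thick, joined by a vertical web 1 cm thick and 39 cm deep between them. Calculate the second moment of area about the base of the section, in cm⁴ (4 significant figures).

Break the section into simple shapes (no overlaps), measuring from the bottom-left corner of the bounding box.
Bottom flange: 30 × 2, A = 60 cm², y = 1 cm, Ī = 20 cm⁴.
Web: 1 × 39, A = 39 cm², y = 21.5 cm, Ī = 4943.25 cm⁴.
Top flange: 30 × 2, A = 60 cm², y = 42 cm, Ī = 20 cm⁴.
Transfer each piece to the base of the section using Ī + A·d² with d = y − 0:
  bottom flange: d = 1 cm → contributes +80 cm⁴
  web: d = 21.5 cm → contributes +22 971 cm⁴
  top flange: d = 42 cm → contributes +105 860 cm⁴
Total I = 128 911 cm⁴.

I_base ≈ 1.289 × 10⁵ cm⁴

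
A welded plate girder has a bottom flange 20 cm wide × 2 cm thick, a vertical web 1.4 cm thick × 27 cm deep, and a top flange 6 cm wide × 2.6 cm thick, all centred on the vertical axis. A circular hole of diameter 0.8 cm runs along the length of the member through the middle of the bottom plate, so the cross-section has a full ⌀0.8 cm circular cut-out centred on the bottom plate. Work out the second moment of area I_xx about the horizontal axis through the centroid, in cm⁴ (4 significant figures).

I_xx ≈ 1.278 × 10⁴ cm⁴

Treat the section as a set of non-overlapping primitives; coordinates are from the bounding-box lower-left.
Bottom plate: 20 × 2, A = 40 cm², y = 1 cm, Ī = 13.3333 cm⁴.
Web plate: 1.4 × 27, A = 37.8 cm², y = 15.5 cm, Ī = 2296.35 cm⁴.
Top plate: 6 × 2.6, A = 15.6 cm², y = 30.3 cm, Ī = 8.788 cm⁴.
Hole (subtracted): ⌀0.8, A = 0.502655 cm², y = 1 cm, Ī = 0.0201062 cm⁴.
Centroid: ȳ = ΣA·y / ΣA = 11.8203 cm.
Transfer each piece to the horizontal axis through the centroid using Ī + A·d² with d = y − 11.8203:
  bottom plate: d = -10.8203 cm → contributes +4696.52 cm⁴
  web plate: d = 3.67967 cm → contributes +2808.16 cm⁴
  top plate: d = 18.4797 cm → contributes +5336.16 cm⁴
  hole: d = -10.8203 cm → contributes −58.8707 cm⁴
Total I = 12 782 cm⁴.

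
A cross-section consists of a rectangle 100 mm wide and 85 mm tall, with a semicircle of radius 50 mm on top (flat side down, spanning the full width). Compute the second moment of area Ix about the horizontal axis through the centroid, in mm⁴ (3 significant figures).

Break the section into simple shapes (no overlaps), measuring from the bottom-left corner of the bounding box.
Rectangular body: 100 × 85, A = 8 500 mm², y = 42.5 mm, Ī = 5 117 708 mm⁴.
Semicircular cap: semicircle r = 50, A = 3 927 mm², y = 106.22 mm, Ī = 685 981 mm⁴.
Centroid: ȳ = ΣA·y / ΣA = 62.636 mm.
Transfer each piece to the horizontal axis through the centroid using Ī + A·d² with d = y − 62.636:
  rectangular body: d = -20.136 mm → contributes +8 564 121 mm⁴
  semicircular cap: d = 43.585 mm → contributes +8 145 766 mm⁴
Total I = 16 709 887 mm⁴.

Ix ≈ 1.67 × 10⁷ mm⁴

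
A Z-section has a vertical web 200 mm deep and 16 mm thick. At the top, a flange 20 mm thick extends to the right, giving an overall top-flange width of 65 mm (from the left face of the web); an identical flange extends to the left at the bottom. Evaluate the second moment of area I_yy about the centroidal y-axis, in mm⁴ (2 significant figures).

I_yy ≈ 2.5 × 10⁶ mm⁴

Split into non-overlapping primitives; take the origin at the lower-left of the bounding box.
Web: 16 × 200, A = 3 200 mm², x = 57 mm, Ī = 68 267 mm⁴.
Top flange (beyond web): 49 × 20, A = 980 mm², x = 89.5 mm, Ī = 196 082 mm⁴.
Bottom flange (beyond web): 49 × 20, A = 980 mm², x = 24.5 mm, Ī = 196 082 mm⁴.
Centroid: x̄ = ΣA·x / ΣA = 57 mm.
Transfer each piece to the centroidal y-axis using Ī + A·d² with d = x − 57:
  web: d = 0 mm → contributes +68 267 mm⁴
  top flange (beyond web): d = 32.5 mm → contributes +1 231 207 mm⁴
  bottom flange (beyond web): d = -32.5 mm → contributes +1 231 207 mm⁴
Total I = 2 530 680 mm⁴.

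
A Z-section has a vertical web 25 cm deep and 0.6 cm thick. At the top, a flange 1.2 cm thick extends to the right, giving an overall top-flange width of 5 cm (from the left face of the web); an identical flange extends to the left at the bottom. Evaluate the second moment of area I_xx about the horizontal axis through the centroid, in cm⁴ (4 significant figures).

Break the section into simple shapes (no overlaps), measuring from the bottom-left corner of the bounding box.
Web: 0.6 × 25, A = 15 cm², y = 12.5 cm, Ī = 781.25 cm⁴.
Top flange (beyond web): 4.4 × 1.2, A = 5.28 cm², y = 24.4 cm, Ī = 0.6336 cm⁴.
Bottom flange (beyond web): 4.4 × 1.2, A = 5.28 cm², y = 0.6 cm, Ī = 0.6336 cm⁴.
Centroid: ȳ = ΣA·y / ΣA = 12.5 cm.
Transfer each piece to the horizontal axis through the centroid using Ī + A·d² with d = y − 12.5:
  web: d = 0 cm → contributes +781.25 cm⁴
  top flange (beyond web): d = 11.9 cm → contributes +748.334 cm⁴
  bottom flange (beyond web): d = -11.9 cm → contributes +748.334 cm⁴
Total I = 2277.92 cm⁴.

I_xx ≈ 2278 cm⁴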